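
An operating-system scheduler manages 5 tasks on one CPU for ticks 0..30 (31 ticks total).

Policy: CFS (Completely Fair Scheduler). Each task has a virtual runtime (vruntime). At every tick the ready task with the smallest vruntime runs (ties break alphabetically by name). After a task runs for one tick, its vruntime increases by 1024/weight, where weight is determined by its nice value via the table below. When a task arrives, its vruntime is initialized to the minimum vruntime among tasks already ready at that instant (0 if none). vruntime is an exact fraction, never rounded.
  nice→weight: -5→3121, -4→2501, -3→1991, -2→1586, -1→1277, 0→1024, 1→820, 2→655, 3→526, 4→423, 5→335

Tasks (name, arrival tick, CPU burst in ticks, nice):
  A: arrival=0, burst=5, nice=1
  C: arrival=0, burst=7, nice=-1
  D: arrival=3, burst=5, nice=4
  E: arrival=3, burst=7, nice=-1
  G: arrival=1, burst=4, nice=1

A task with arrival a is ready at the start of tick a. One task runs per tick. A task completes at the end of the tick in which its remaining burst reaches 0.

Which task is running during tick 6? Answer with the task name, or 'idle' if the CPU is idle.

t=0: vr[A=0 C=0] → run A
t=1: vr[A=256/205 C=0 G=0] → run C
t=2: vr[A=256/205 C=1024/1277 G=0] → run G
t=3: vr[A=256/205 C=1024/1277 D=1024/1277 E=1024/1277 G=256/205] → run C
t=4: vr[A=256/205 C=2048/1277 D=1024/1277 E=1024/1277 G=256/205] → run D
t=5: vr[A=256/205 C=2048/1277 D=1740800/540171 E=1024/1277 G=256/205] → run E
t=6: vr[A=256/205 C=2048/1277 D=1740800/540171 E=2048/1277 G=256/205] → run A
t=7: vr[A=512/205 C=2048/1277 D=1740800/540171 E=2048/1277 G=256/205] → run G
t=8: vr[A=512/205 C=2048/1277 D=1740800/540171 E=2048/1277 G=512/205] → run C
t=9: vr[A=512/205 C=3072/1277 D=1740800/540171 E=2048/1277 G=512/205] → run E
t=10: vr[A=512/205 C=3072/1277 D=1740800/540171 E=3072/1277 G=512/205] → run C
t=11: vr[A=512/205 C=4096/1277 D=1740800/540171 E=3072/1277 G=512/205] → run E
t=12: vr[A=512/205 C=4096/1277 D=1740800/540171 E=4096/1277 G=512/205] → run A
t=13: vr[A=768/205 C=4096/1277 D=1740800/540171 E=4096/1277 G=512/205] → run G
t=14: vr[A=768/205 C=4096/1277 D=1740800/540171 E=4096/1277 G=768/205] → run C
t=15: vr[A=768/205 C=5120/1277 D=1740800/540171 E=4096/1277 G=768/205] → run E
t=16: vr[A=768/205 C=5120/1277 D=1740800/540171 E=5120/1277 G=768/205] → run D
t=17: vr[A=768/205 C=5120/1277 D=3048448/540171 E=5120/1277 G=768/205] → run A
t=18: vr[A=1024/205 C=5120/1277 D=3048448/540171 E=5120/1277 G=768/205] → run G
t=19: vr[A=1024/205 C=5120/1277 D=3048448/540171 E=5120/1277] → run C
t=20: vr[A=1024/205 C=6144/1277 D=3048448/540171 E=5120/1277] → run E
t=21: vr[A=1024/205 C=6144/1277 D=3048448/540171 E=6144/1277] → run C
t=22: vr[A=1024/205 D=3048448/540171 E=6144/1277] → run E
t=23: vr[A=1024/205 D=3048448/540171 E=7168/1277] → run A
t=24: vr[D=3048448/540171 E=7168/1277] → run E
t=25: vr[D=3048448/540171] → run D
t=26: vr[D=1452032/180057] → run D
t=27: vr[D=5663744/540171] → run D
t=28: (idle)
t=29: (idle)
t=30: (idle)

running at tick 6 = A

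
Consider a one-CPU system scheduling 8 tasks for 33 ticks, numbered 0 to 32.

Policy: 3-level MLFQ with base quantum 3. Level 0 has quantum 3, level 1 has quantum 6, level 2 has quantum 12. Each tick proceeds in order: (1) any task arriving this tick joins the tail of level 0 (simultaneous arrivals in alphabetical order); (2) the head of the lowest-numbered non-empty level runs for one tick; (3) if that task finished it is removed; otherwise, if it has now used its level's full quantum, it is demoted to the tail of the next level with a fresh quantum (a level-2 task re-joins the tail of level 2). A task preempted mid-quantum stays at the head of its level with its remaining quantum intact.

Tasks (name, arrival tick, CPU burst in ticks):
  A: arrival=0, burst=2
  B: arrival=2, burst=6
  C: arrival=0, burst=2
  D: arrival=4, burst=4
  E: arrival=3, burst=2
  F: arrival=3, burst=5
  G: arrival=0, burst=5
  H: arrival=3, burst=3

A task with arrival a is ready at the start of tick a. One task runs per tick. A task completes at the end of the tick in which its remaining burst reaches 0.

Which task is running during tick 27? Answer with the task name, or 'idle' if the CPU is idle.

t=0: L0/L1/L2 = ACG/-/- → run A
t=1: L0/L1/L2 = ACG/-/- → run A
t=2: L0/L1/L2 = CGB/-/- → run C
t=3: L0/L1/L2 = CGBEFH/-/- → run C
t=4: L0/L1/L2 = GBEFHD/-/- → run G
t=5: L0/L1/L2 = GBEFHD/-/- → run G
t=6: L0/L1/L2 = GBEFHD/-/- → run G
t=7: L0/L1/L2 = BEFHD/G/- → run B
t=8: L0/L1/L2 = BEFHD/G/- → run B
t=9: L0/L1/L2 = BEFHD/G/- → run B
t=10: L0/L1/L2 = EFHD/GB/- → run E
t=11: L0/L1/L2 = EFHD/GB/- → run E
t=12: L0/L1/L2 = FHD/GB/- → run F
t=13: L0/L1/L2 = FHD/GB/- → run F
t=14: L0/L1/L2 = FHD/GB/- → run F
t=15: L0/L1/L2 = HD/GBF/- → run H
t=16: L0/L1/L2 = HD/GBF/- → run H
t=17: L0/L1/L2 = HD/GBF/- → run H
t=18: L0/L1/L2 = D/GBF/- → run D
t=19: L0/L1/L2 = D/GBF/- → run D
t=20: L0/L1/L2 = D/GBF/- → run D
t=21: L0/L1/L2 = -/GBFD/- → run G
t=22: L0/L1/L2 = -/GBFD/- → run G
t=23: L0/L1/L2 = -/BFD/- → run B
t=24: L0/L1/L2 = -/BFD/- → run B
t=25: L0/L1/L2 = -/BFD/- → run B
t=26: L0/L1/L2 = -/FD/- → run F
t=27: L0/L1/L2 = -/FD/- → run F
t=28: L0/L1/L2 = -/D/- → run D
t=29: (idle)
t=30: (idle)
t=31: (idle)
t=32: (idle)

running at tick 27 = F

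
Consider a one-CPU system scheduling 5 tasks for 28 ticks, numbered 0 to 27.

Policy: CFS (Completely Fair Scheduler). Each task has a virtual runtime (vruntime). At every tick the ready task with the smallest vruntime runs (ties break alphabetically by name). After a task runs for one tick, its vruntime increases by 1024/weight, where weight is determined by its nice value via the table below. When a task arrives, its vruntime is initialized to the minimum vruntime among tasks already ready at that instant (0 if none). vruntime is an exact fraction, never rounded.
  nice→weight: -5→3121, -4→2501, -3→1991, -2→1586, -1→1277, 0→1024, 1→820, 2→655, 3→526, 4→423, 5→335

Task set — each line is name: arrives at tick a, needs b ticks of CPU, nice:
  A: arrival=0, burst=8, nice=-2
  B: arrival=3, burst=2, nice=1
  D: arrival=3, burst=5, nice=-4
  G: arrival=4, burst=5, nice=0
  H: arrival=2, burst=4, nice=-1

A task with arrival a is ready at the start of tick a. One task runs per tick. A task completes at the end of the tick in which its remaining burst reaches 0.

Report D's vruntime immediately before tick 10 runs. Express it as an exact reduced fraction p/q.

t=0: vr[A=0] → run A
t=1: vr[A=512/793] → run A
t=2: vr[A=1024/793 H=1024/793] → run A
t=3: vr[A=1536/793 B=1024/793 D=1024/793 H=1024/793] → run B
t=4: vr[A=1536/793 B=412928/162565 D=1024/793 G=1024/793 H=1024/793] → run D
t=5: vr[A=1536/793 B=412928/162565 D=55296/32513 G=1024/793 H=1024/793] → run G
t=6: vr[A=1536/793 B=412928/162565 D=55296/32513 G=1817/793 H=1024/793] → run H
t=7: vr[A=1536/793 B=412928/162565 D=55296/32513 G=1817/793 H=2119680/1012661] → run D
t=8: vr[A=1536/793 B=412928/162565 D=68608/32513 G=1817/793 H=2119680/1012661] → run A
t=9: vr[A=2048/793 B=412928/162565 D=68608/32513 G=1817/793 H=2119680/1012661] → run H
t=10: vr[A=2048/793 B=412928/162565 D=68608/32513 G=1817/793 H=2931712/1012661] → run D
t=11: vr[A=2048/793 B=412928/162565 D=81920/32513 G=1817/793 H=2931712/1012661] → run G
t=12: vr[A=2048/793 B=412928/162565 D=81920/32513 G=2610/793 H=2931712/1012661] → run D
t=13: vr[A=2048/793 B=412928/162565 D=95232/32513 G=2610/793 H=2931712/1012661] → run B
t=14: vr[A=2048/793 D=95232/32513 G=2610/793 H=2931712/1012661] → run A
t=15: vr[A=2560/793 D=95232/32513 G=2610/793 H=2931712/1012661] → run H
t=16: vr[A=2560/793 D=95232/32513 G=2610/793 H=3743744/1012661] → run D
t=17: vr[A=2560/793 G=2610/793 H=3743744/1012661] → run A
t=18: vr[A=3072/793 G=2610/793 H=3743744/1012661] → run G
t=19: vr[A=3072/793 G=3403/793 H=3743744/1012661] → run H
t=20: vr[A=3072/793 G=3403/793] → run A
t=21: vr[A=3584/793 G=3403/793] → run G
t=22: vr[A=3584/793 G=4196/793] → run A
t=23: vr[G=4196/793] → run G
t=24: (idle)
t=25: (idle)
t=26: (idle)
t=27: (idle)

vruntime(D, start of tick 10) = 68608/32513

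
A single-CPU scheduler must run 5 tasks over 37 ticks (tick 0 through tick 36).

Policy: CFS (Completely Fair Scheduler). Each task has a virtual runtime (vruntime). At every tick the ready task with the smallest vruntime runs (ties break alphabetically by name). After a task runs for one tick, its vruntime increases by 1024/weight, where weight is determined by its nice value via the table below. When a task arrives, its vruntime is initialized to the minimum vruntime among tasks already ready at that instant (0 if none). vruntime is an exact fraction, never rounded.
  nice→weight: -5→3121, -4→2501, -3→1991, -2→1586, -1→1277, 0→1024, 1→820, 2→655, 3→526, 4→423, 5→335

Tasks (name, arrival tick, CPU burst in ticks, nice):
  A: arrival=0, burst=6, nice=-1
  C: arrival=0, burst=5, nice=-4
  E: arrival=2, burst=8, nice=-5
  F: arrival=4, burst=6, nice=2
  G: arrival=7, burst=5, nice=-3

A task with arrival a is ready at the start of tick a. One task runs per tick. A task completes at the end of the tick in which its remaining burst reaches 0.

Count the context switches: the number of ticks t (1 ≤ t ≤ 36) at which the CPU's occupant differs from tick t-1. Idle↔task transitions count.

context switches = 26

t=0: vr[A=0 C=0] → run A
t=1: vr[A=1024/1277 C=0] → run C
t=2: vr[A=1024/1277 C=1024/2501 E=1024/2501] → run C
t=3: vr[A=1024/1277 C=2048/2501 E=1024/2501] → run E
t=4: vr[A=1024/1277 C=2048/2501 E=5756928/7805621 F=5756928/7805621] → run E
t=5: vr[A=1024/1277 C=2048/2501 E=8317952/7805621 F=5756928/7805621] → run F
t=6: vr[A=1024/1277 C=2048/2501 E=8317952/7805621 F=11763743744/5112681755] → run A
t=7: vr[A=2048/1277 C=2048/2501 E=8317952/7805621 F=11763743744/5112681755 G=2048/2501] → run C
t=8: vr[A=2048/1277 C=3072/2501 E=8317952/7805621 F=11763743744/5112681755 G=2048/2501] → run G
t=9: vr[A=2048/1277 C=3072/2501 E=8317952/7805621 F=11763743744/5112681755 G=6638592/4979491] → run E
t=10: vr[A=2048/1277 C=3072/2501 E=10878976/7805621 F=11763743744/5112681755 G=6638592/4979491] → run C
t=11: vr[A=2048/1277 C=4096/2501 E=10878976/7805621 F=11763743744/5112681755 G=6638592/4979491] → run G
t=12: vr[A=2048/1277 C=4096/2501 E=10878976/7805621 F=11763743744/5112681755 G=9199616/4979491] → run E
t=13: vr[A=2048/1277 C=4096/2501 E=13440000/7805621 F=11763743744/5112681755 G=9199616/4979491] → run A
t=14: vr[A=3072/1277 C=4096/2501 E=13440000/7805621 F=11763743744/5112681755 G=9199616/4979491] → run C
t=15: vr[A=3072/1277 E=13440000/7805621 F=11763743744/5112681755 G=9199616/4979491] → run E
t=16: vr[A=3072/1277 E=16001024/7805621 F=11763743744/5112681755 G=9199616/4979491] → run G
t=17: vr[A=3072/1277 E=16001024/7805621 F=11763743744/5112681755 G=11760640/4979491] → run E
t=18: vr[A=3072/1277 E=18562048/7805621 F=11763743744/5112681755 G=11760640/4979491] → run F
t=19: vr[A=3072/1277 E=18562048/7805621 F=19756699648/5112681755 G=11760640/4979491] → run G
t=20: vr[A=3072/1277 E=18562048/7805621 F=19756699648/5112681755 G=14321664/4979491] → run E
t=21: vr[A=3072/1277 E=21123072/7805621 F=19756699648/5112681755 G=14321664/4979491] → run A
t=22: vr[A=4096/1277 E=21123072/7805621 F=19756699648/5112681755 G=14321664/4979491] → run E
t=23: vr[A=4096/1277 F=19756699648/5112681755 G=14321664/4979491] → run G
t=24: vr[A=4096/1277 F=19756699648/5112681755] → run A
t=25: vr[A=5120/1277 F=19756699648/5112681755] → run F
t=26: vr[A=5120/1277 F=27749655552/5112681755] → run A
t=27: vr[F=27749655552/5112681755] → run F
t=28: vr[F=35742611456/5112681755] → run F
t=29: vr[F=8747113472/1022536351] → run F
t=30: (idle)
t=31: (idle)
t=32: (idle)
t=33: (idle)
t=34: (idle)
t=35: (idle)
t=36: (idle)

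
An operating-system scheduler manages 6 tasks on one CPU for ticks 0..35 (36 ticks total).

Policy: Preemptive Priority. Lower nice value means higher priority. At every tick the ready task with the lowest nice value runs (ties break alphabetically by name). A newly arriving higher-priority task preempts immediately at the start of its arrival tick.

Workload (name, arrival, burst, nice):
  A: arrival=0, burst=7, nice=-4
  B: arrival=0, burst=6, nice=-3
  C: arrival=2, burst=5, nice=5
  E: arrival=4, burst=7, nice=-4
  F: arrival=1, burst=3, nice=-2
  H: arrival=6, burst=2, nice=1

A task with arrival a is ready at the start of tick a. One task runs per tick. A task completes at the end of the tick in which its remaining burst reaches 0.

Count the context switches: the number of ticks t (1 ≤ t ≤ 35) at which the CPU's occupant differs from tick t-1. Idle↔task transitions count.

context switches = 6

t=0: ready={A,B} → run A
t=1: ready={A,B,F} → run A
t=2: ready={A,B,C,F} → run A
t=3: ready={A,B,C,F} → run A
t=4: ready={A,B,C,E,F} → run A
t=5: ready={A,B,C,E,F} → run A
t=6: ready={A,B,C,E,F,H} → run A
t=7: ready={B,C,E,F,H} → run E
t=8: ready={B,C,E,F,H} → run E
t=9: ready={B,C,E,F,H} → run E
t=10: ready={B,C,E,F,H} → run E
t=11: ready={B,C,E,F,H} → run E
t=12: ready={B,C,E,F,H} → run E
t=13: ready={B,C,E,F,H} → run E
t=14: ready={B,C,F,H} → run B
t=15: ready={B,C,F,H} → run B
t=16: ready={B,C,F,H} → run B
t=17: ready={B,C,F,H} → run B
t=18: ready={B,C,F,H} → run B
t=19: ready={B,C,F,H} → run B
t=20: ready={C,F,H} → run F
t=21: ready={C,F,H} → run F
t=22: ready={C,F,H} → run F
t=23: ready={C,H} → run H
t=24: ready={C,H} → run H
t=25: ready={C} → run C
t=26: ready={C} → run C
t=27: ready={C} → run C
t=28: ready={C} → run C
t=29: ready={C} → run C
t=30: (idle)
t=31: (idle)
t=32: (idle)
t=33: (idle)
t=34: (idle)
t=35: (idle)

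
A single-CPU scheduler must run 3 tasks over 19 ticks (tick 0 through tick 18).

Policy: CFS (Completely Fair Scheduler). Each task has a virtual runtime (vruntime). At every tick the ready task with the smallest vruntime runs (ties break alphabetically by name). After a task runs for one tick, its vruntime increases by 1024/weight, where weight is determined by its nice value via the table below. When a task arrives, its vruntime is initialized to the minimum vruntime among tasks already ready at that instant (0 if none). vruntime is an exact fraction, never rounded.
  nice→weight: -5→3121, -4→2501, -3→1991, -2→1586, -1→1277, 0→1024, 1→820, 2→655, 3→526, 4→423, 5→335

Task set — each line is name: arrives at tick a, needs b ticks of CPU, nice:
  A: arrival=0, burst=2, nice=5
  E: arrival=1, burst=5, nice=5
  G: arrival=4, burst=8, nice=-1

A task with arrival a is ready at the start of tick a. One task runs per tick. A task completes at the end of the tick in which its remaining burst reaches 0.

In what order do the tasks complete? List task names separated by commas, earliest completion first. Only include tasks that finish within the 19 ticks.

completion order = A, G, E

t=0: vr[A=0] → run A
t=1: vr[A=1024/335 E=1024/335] → run A
t=2: vr[E=1024/335] → run E
t=3: vr[E=2048/335] → run E
t=4: vr[E=3072/335 G=3072/335] → run E
t=5: vr[E=4096/335 G=3072/335] → run G
t=6: vr[E=4096/335 G=4265984/427795] → run G
t=7: vr[E=4096/335 G=4609024/427795] → run G
t=8: vr[E=4096/335 G=4952064/427795] → run G
t=9: vr[E=4096/335 G=5295104/427795] → run E
t=10: vr[E=1024/67 G=5295104/427795] → run G
t=11: vr[E=1024/67 G=5638144/427795] → run G
t=12: vr[E=1024/67 G=5981184/427795] → run G
t=13: vr[E=1024/67 G=6324224/427795] → run G
t=14: vr[E=1024/67] → run E
t=15: (idle)
t=16: (idle)
t=17: (idle)
t=18: (idle)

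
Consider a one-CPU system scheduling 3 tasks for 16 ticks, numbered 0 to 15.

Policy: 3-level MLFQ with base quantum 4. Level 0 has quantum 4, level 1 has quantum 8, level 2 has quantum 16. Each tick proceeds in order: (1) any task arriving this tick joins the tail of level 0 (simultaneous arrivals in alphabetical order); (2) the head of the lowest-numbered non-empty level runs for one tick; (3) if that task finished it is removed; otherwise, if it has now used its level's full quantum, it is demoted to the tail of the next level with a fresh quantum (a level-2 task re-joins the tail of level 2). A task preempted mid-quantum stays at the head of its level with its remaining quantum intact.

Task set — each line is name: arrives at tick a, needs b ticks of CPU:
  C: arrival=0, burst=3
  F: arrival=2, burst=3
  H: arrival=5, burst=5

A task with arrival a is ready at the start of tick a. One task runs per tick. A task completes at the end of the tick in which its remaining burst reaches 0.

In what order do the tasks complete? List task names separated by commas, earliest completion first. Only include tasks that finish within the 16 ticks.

completion order = C, F, H

t=0: L0/L1/L2 = C/-/- → run C
t=1: L0/L1/L2 = C/-/- → run C
t=2: L0/L1/L2 = CF/-/- → run C
t=3: L0/L1/L2 = F/-/- → run F
t=4: L0/L1/L2 = F/-/- → run F
t=5: L0/L1/L2 = FH/-/- → run F
t=6: L0/L1/L2 = H/-/- → run H
t=7: L0/L1/L2 = H/-/- → run H
t=8: L0/L1/L2 = H/-/- → run H
t=9: L0/L1/L2 = H/-/- → run H
t=10: L0/L1/L2 = -/H/- → run H
t=11: (idle)
t=12: (idle)
t=13: (idle)
t=14: (idle)
t=15: (idle)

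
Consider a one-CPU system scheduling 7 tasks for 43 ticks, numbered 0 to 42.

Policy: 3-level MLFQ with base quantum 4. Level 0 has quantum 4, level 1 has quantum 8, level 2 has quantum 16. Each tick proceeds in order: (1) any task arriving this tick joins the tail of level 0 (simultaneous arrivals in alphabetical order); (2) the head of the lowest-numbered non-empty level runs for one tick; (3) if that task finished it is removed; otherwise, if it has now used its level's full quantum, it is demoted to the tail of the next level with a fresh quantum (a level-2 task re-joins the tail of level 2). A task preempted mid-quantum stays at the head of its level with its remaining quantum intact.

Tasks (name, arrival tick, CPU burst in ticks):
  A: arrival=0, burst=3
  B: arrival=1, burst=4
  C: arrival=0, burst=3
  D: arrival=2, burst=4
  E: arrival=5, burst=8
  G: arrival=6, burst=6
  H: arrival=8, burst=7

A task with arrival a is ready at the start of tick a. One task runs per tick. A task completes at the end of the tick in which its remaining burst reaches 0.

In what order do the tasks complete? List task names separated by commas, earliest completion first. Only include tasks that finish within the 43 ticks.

t=0: L0/L1/L2 = AC/-/- → run A
t=1: L0/L1/L2 = ACB/-/- → run A
t=2: L0/L1/L2 = ACBD/-/- → run A
t=3: L0/L1/L2 = CBD/-/- → run C
t=4: L0/L1/L2 = CBD/-/- → run C
t=5: L0/L1/L2 = CBDE/-/- → run C
t=6: L0/L1/L2 = BDEG/-/- → run B
t=7: L0/L1/L2 = BDEG/-/- → run B
t=8: L0/L1/L2 = BDEGH/-/- → run B
t=9: L0/L1/L2 = BDEGH/-/- → run B
t=10: L0/L1/L2 = DEGH/-/- → run D
t=11: L0/L1/L2 = DEGH/-/- → run D
t=12: L0/L1/L2 = DEGH/-/- → run D
t=13: L0/L1/L2 = DEGH/-/- → run D
t=14: L0/L1/L2 = EGH/-/- → run E
t=15: L0/L1/L2 = EGH/-/- → run E
t=16: L0/L1/L2 = EGH/-/- → run E
t=17: L0/L1/L2 = EGH/-/- → run E
t=18: L0/L1/L2 = GH/E/- → run G
t=19: L0/L1/L2 = GH/E/- → run G
t=20: L0/L1/L2 = GH/E/- → run G
t=21: L0/L1/L2 = GH/E/- → run G
t=22: L0/L1/L2 = H/EG/- → run H
t=23: L0/L1/L2 = H/EG/- → run H
t=24: L0/L1/L2 = H/EG/- → run H
t=25: L0/L1/L2 = H/EG/- → run H
t=26: L0/L1/L2 = -/EGH/- → run E
t=27: L0/L1/L2 = -/EGH/- → run E
t=28: L0/L1/L2 = -/EGH/- → run E
t=29: L0/L1/L2 = -/EGH/- → run E
t=30: L0/L1/L2 = -/GH/- → run G
t=31: L0/L1/L2 = -/GH/- → run G
t=32: L0/L1/L2 = -/H/- → run H
t=33: L0/L1/L2 = -/H/- → run H
t=34: L0/L1/L2 = -/H/- → run H
t=35: (idle)
t=36: (idle)
t=37: (idle)
t=38: (idle)
t=39: (idle)
t=40: (idle)
t=41: (idle)
t=42: (idle)

completion order = A, C, B, D, E, G, H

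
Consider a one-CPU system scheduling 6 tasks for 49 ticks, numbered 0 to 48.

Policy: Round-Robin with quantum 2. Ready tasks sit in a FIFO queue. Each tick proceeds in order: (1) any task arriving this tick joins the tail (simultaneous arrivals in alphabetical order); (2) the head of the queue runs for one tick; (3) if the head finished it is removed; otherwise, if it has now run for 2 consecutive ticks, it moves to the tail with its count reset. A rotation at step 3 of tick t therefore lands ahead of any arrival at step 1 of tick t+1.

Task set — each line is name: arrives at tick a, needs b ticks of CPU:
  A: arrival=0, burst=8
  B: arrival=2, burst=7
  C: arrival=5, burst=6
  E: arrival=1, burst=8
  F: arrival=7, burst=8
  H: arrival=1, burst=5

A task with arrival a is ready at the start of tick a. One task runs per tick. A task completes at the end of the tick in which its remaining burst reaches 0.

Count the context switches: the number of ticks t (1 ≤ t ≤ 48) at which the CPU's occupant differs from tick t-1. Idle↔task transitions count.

context switches = 22

t=0: queue=[A] q_used=0 → run A
t=1: queue=[A,E,H] q_used=1 → run A
t=2: queue=[E,H,A,B] q_used=0 → run E
t=3: queue=[E,H,A,B] q_used=1 → run E
t=4: queue=[H,A,B,E] q_used=0 → run H
t=5: queue=[H,A,B,E,C] q_used=1 → run H
t=6: queue=[A,B,E,C,H] q_used=0 → run A
t=7: queue=[A,B,E,C,H,F] q_used=1 → run A
t=8: queue=[B,E,C,H,F,A] q_used=0 → run B
t=9: queue=[B,E,C,H,F,A] q_used=1 → run B
t=10: queue=[E,C,H,F,A,B] q_used=0 → run E
t=11: queue=[E,C,H,F,A,B] q_used=1 → run E
t=12: queue=[C,H,F,A,B,E] q_used=0 → run C
t=13: queue=[C,H,F,A,B,E] q_used=1 → run C
t=14: queue=[H,F,A,B,E,C] q_used=0 → run H
t=15: queue=[H,F,A,B,E,C] q_used=1 → run H
t=16: queue=[F,A,B,E,C,H] q_used=0 → run F
t=17: queue=[F,A,B,E,C,H] q_used=1 → run F
t=18: queue=[A,B,E,C,H,F] q_used=0 → run A
t=19: queue=[A,B,E,C,H,F] q_used=1 → run A
t=20: queue=[B,E,C,H,F,A] q_used=0 → run B
t=21: queue=[B,E,C,H,F,A] q_used=1 → run B
t=22: queue=[E,C,H,F,A,B] q_used=0 → run E
t=23: queue=[E,C,H,F,A,B] q_used=1 → run E
t=24: queue=[C,H,F,A,B,E] q_used=0 → run C
t=25: queue=[C,H,F,A,B,E] q_used=1 → run C
t=26: queue=[H,F,A,B,E,C] q_used=0 → run H
t=27: queue=[F,A,B,E,C] q_used=0 → run F
t=28: queue=[F,A,B,E,C] q_used=1 → run F
t=29: queue=[A,B,E,C,F] q_used=0 → run A
t=30: queue=[A,B,E,C,F] q_used=1 → run A
t=31: queue=[B,E,C,F] q_used=0 → run B
t=32: queue=[B,E,C,F] q_used=1 → run B
t=33: queue=[E,C,F,B] q_used=0 → run E
t=34: queue=[E,C,F,B] q_used=1 → run E
t=35: queue=[C,F,B] q_used=0 → run C
t=36: queue=[C,F,B] q_used=1 → run C
t=37: queue=[F,B] q_used=0 → run F
t=38: queue=[F,B] q_used=1 → run F
t=39: queue=[B,F] q_used=0 → run B
t=40: queue=[F] q_used=0 → run F
t=41: queue=[F] q_used=1 → run F
t=42: (idle)
t=43: (idle)
t=44: (idle)
t=45: (idle)
t=46: (idle)
t=47: (idle)
t=48: (idle)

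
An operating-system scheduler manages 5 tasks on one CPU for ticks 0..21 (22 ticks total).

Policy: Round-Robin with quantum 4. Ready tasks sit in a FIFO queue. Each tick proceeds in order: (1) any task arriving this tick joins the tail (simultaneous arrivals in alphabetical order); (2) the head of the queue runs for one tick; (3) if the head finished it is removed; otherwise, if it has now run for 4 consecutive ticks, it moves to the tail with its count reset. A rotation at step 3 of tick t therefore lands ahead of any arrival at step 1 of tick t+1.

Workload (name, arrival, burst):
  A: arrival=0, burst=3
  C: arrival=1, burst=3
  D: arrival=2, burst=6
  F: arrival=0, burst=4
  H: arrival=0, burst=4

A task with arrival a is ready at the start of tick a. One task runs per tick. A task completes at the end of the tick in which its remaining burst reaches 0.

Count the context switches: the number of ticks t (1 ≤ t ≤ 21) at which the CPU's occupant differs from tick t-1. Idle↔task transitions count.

context switches = 5

t=0: queue=[A,F,H] q_used=0 → run A
t=1: queue=[A,F,H,C] q_used=1 → run A
t=2: queue=[A,F,H,C,D] q_used=2 → run A
t=3: queue=[F,H,C,D] q_used=0 → run F
t=4: queue=[F,H,C,D] q_used=1 → run F
t=5: queue=[F,H,C,D] q_used=2 → run F
t=6: queue=[F,H,C,D] q_used=3 → run F
t=7: queue=[H,C,D] q_used=0 → run H
t=8: queue=[H,C,D] q_used=1 → run H
t=9: queue=[H,C,D] q_used=2 → run H
t=10: queue=[H,C,D] q_used=3 → run H
t=11: queue=[C,D] q_used=0 → run C
t=12: queue=[C,D] q_used=1 → run C
t=13: queue=[C,D] q_used=2 → run C
t=14: queue=[D] q_used=0 → run D
t=15: queue=[D] q_used=1 → run D
t=16: queue=[D] q_used=2 → run D
t=17: queue=[D] q_used=3 → run D
t=18: queue=[D] q_used=0 → run D
t=19: queue=[D] q_used=1 → run D
t=20: (idle)
t=21: (idle)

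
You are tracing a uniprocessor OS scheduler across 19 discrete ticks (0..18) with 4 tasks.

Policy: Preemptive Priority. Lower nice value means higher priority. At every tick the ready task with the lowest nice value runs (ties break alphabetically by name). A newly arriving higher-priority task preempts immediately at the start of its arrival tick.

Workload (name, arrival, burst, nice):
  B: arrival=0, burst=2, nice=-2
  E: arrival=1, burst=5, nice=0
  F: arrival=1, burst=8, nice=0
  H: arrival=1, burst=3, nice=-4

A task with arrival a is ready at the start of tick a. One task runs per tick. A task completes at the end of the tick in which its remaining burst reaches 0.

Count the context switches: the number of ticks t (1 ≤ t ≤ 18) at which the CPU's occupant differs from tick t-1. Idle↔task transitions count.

t=0: ready={B} → run B
t=1: ready={B,E,F,H} → run H
t=2: ready={B,E,F,H} → run H
t=3: ready={B,E,F,H} → run H
t=4: ready={B,E,F} → run B
t=5: ready={E,F} → run E
t=6: ready={E,F} → run E
t=7: ready={E,F} → run E
t=8: ready={E,F} → run E
t=9: ready={E,F} → run E
t=10: ready={F} → run F
t=11: ready={F} → run F
t=12: ready={F} → run F
t=13: ready={F} → run F
t=14: ready={F} → run F
t=15: ready={F} → run F
t=16: ready={F} → run F
t=17: ready={F} → run F
t=18: (idle)

context switches = 5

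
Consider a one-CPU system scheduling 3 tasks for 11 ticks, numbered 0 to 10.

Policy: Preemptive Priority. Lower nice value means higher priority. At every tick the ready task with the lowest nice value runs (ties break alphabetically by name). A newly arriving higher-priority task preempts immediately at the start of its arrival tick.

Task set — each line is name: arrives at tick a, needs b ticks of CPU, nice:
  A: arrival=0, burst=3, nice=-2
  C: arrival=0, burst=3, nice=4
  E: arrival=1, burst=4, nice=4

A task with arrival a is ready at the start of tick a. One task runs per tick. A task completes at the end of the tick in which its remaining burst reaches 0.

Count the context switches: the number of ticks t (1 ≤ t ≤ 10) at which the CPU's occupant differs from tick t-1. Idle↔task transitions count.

context switches = 3

t=0: ready={A,C} → run A
t=1: ready={A,C,E} → run A
t=2: ready={A,C,E} → run A
t=3: ready={C,E} → run C
t=4: ready={C,E} → run C
t=5: ready={C,E} → run C
t=6: ready={E} → run E
t=7: ready={E} → run E
t=8: ready={E} → run E
t=9: ready={E} → run E
t=10: (idle)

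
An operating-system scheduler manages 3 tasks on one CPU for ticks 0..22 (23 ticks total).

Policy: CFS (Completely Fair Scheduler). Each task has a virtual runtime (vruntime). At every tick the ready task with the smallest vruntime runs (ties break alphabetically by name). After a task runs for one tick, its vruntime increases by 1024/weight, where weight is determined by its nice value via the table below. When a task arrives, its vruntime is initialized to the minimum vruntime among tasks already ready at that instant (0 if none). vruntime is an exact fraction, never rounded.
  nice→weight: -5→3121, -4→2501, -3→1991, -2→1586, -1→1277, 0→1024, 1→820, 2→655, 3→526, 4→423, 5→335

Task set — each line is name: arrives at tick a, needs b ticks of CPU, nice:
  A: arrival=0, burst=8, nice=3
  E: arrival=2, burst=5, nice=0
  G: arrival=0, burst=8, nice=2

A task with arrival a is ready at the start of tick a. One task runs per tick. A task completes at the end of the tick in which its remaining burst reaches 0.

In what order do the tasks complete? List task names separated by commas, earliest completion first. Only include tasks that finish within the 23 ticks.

t=0: vr[A=0 G=0] → run A
t=1: vr[A=512/263 G=0] → run G
t=2: vr[A=512/263 E=1024/655 G=1024/655] → run E
t=3: vr[A=512/263 E=1679/655 G=1024/655] → run G
t=4: vr[A=512/263 E=1679/655 G=2048/655] → run A
t=5: vr[A=1024/263 E=1679/655 G=2048/655] → run E
t=6: vr[A=1024/263 E=2334/655 G=2048/655] → run G
t=7: vr[A=1024/263 E=2334/655 G=3072/655] → run E
t=8: vr[A=1024/263 E=2989/655 G=3072/655] → run A
t=9: vr[A=1536/263 E=2989/655 G=3072/655] → run E
t=10: vr[A=1536/263 E=3644/655 G=3072/655] → run G
t=11: vr[A=1536/263 E=3644/655 G=4096/655] → run E
t=12: vr[A=1536/263 G=4096/655] → run A
t=13: vr[A=2048/263 G=4096/655] → run G
t=14: vr[A=2048/263 G=1024/131] → run A
t=15: vr[A=2560/263 G=1024/131] → run G
t=16: vr[A=2560/263 G=6144/655] → run G
t=17: vr[A=2560/263 G=7168/655] → run A
t=18: vr[A=3072/263 G=7168/655] → run G
t=19: vr[A=3072/263] → run A
t=20: vr[A=3584/263] → run A
t=21: (idle)
t=22: (idle)

completion order = E, G, A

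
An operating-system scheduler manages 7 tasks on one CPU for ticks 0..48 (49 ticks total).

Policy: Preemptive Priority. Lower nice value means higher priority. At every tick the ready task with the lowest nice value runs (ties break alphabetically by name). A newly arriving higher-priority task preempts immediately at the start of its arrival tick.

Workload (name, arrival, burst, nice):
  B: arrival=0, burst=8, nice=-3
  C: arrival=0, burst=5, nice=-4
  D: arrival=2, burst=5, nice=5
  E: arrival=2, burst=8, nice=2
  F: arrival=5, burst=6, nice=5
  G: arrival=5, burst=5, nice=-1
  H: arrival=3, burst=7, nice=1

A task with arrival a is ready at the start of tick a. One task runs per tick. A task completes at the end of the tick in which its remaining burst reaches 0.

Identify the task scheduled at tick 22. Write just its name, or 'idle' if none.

running at tick 22 = H

t=0: ready={B,C} → run C
t=1: ready={B,C} → run C
t=2: ready={B,C,D,E} → run C
t=3: ready={B,C,D,E,H} → run C
t=4: ready={B,C,D,E,H} → run C
t=5: ready={B,D,E,F,G,H} → run B
t=6: ready={B,D,E,F,G,H} → run B
t=7: ready={B,D,E,F,G,H} → run B
t=8: ready={B,D,E,F,G,H} → run B
t=9: ready={B,D,E,F,G,H} → run B
t=10: ready={B,D,E,F,G,H} → run B
t=11: ready={B,D,E,F,G,H} → run B
t=12: ready={B,D,E,F,G,H} → run B
t=13: ready={D,E,F,G,H} → run G
t=14: ready={D,E,F,G,H} → run G
t=15: ready={D,E,F,G,H} → run G
t=16: ready={D,E,F,G,H} → run G
t=17: ready={D,E,F,G,H} → run G
t=18: ready={D,E,F,H} → run H
t=19: ready={D,E,F,H} → run H
t=20: ready={D,E,F,H} → run H
t=21: ready={D,E,F,H} → run H
t=22: ready={D,E,F,H} → run H
t=23: ready={D,E,F,H} → run H
t=24: ready={D,E,F,H} → run H
t=25: ready={D,E,F} → run E
t=26: ready={D,E,F} → run E
t=27: ready={D,E,F} → run E
t=28: ready={D,E,F} → run E
t=29: ready={D,E,F} → run E
t=30: ready={D,E,F} → run E
t=31: ready={D,E,F} → run E
t=32: ready={D,E,F} → run E
t=33: ready={D,F} → run D
t=34: ready={D,F} → run D
t=35: ready={D,F} → run D
t=36: ready={D,F} → run D
t=37: ready={D,F} → run D
t=38: ready={F} → run F
t=39: ready={F} → run F
t=40: ready={F} → run F
t=41: ready={F} → run F
t=42: ready={F} → run F
t=43: ready={F} → run F
t=44: (idle)
t=45: (idle)
t=46: (idle)
t=47: (idle)
t=48: (idle)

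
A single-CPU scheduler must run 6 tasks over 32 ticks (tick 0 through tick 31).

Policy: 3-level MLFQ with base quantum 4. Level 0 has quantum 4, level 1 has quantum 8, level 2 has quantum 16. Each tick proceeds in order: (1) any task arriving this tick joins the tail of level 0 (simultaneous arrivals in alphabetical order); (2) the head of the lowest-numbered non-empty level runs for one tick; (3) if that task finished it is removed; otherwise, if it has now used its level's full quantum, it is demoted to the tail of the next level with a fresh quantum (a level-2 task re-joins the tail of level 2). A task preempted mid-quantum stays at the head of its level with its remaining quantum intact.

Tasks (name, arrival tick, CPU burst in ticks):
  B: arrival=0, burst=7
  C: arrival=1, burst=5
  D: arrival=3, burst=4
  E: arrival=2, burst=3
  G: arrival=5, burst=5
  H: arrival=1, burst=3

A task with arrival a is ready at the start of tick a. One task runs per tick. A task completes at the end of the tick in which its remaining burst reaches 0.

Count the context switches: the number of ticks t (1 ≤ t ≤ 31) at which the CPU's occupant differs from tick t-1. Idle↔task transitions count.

t=0: L0/L1/L2 = B/-/- → run B
t=1: L0/L1/L2 = BCH/-/- → run B
t=2: L0/L1/L2 = BCHE/-/- → run B
t=3: L0/L1/L2 = BCHED/-/- → run B
t=4: L0/L1/L2 = CHED/B/- → run C
t=5: L0/L1/L2 = CHEDG/B/- → run C
t=6: L0/L1/L2 = CHEDG/B/- → run C
t=7: L0/L1/L2 = CHEDG/B/- → run C
t=8: L0/L1/L2 = HEDG/BC/- → run H
t=9: L0/L1/L2 = HEDG/BC/- → run H
t=10: L0/L1/L2 = HEDG/BC/- → run H
t=11: L0/L1/L2 = EDG/BC/- → run E
t=12: L0/L1/L2 = EDG/BC/- → run E
t=13: L0/L1/L2 = EDG/BC/- → run E
t=14: L0/L1/L2 = DG/BC/- → run D
t=15: L0/L1/L2 = DG/BC/- → run D
t=16: L0/L1/L2 = DG/BC/- → run D
t=17: L0/L1/L2 = DG/BC/- → run D
t=18: L0/L1/L2 = G/BC/- → run G
t=19: L0/L1/L2 = G/BC/- → run G
t=20: L0/L1/L2 = G/BC/- → run G
t=21: L0/L1/L2 = G/BC/- → run G
t=22: L0/L1/L2 = -/BCG/- → run B
t=23: L0/L1/L2 = -/BCG/- → run B
t=24: L0/L1/L2 = -/BCG/- → run B
t=25: L0/L1/L2 = -/CG/- → run C
t=26: L0/L1/L2 = -/G/- → run G
t=27: (idle)
t=28: (idle)
t=29: (idle)
t=30: (idle)
t=31: (idle)

context switches = 9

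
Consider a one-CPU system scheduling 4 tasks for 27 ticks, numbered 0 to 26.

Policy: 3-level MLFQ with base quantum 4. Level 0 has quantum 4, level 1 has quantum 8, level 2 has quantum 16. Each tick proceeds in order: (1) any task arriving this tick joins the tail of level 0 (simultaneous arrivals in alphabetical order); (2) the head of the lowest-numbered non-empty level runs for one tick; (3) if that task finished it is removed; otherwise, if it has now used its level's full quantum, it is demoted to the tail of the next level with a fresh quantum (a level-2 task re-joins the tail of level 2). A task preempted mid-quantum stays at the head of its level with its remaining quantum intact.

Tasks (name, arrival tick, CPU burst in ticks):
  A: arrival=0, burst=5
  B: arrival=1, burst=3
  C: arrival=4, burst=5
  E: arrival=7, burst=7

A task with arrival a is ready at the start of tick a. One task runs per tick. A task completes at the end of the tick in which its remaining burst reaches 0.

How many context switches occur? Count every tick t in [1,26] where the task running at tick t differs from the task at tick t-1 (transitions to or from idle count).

context switches = 7

t=0: L0/L1/L2 = A/-/- → run A
t=1: L0/L1/L2 = AB/-/- → run A
t=2: L0/L1/L2 = AB/-/- → run A
t=3: L0/L1/L2 = AB/-/- → run A
t=4: L0/L1/L2 = BC/A/- → run B
t=5: L0/L1/L2 = BC/A/- → run B
t=6: L0/L1/L2 = BC/A/- → run B
t=7: L0/L1/L2 = CE/A/- → run C
t=8: L0/L1/L2 = CE/A/- → run C
t=9: L0/L1/L2 = CE/A/- → run C
t=10: L0/L1/L2 = CE/A/- → run C
t=11: L0/L1/L2 = E/AC/- → run E
t=12: L0/L1/L2 = E/AC/- → run E
t=13: L0/L1/L2 = E/AC/- → run E
t=14: L0/L1/L2 = E/AC/- → run E
t=15: L0/L1/L2 = -/ACE/- → run A
t=16: L0/L1/L2 = -/CE/- → run C
t=17: L0/L1/L2 = -/E/- → run E
t=18: L0/L1/L2 = -/E/- → run E
t=19: L0/L1/L2 = -/E/- → run E
t=20: (idle)
t=21: (idle)
t=22: (idle)
t=23: (idle)
t=24: (idle)
t=25: (idle)
t=26: (idle)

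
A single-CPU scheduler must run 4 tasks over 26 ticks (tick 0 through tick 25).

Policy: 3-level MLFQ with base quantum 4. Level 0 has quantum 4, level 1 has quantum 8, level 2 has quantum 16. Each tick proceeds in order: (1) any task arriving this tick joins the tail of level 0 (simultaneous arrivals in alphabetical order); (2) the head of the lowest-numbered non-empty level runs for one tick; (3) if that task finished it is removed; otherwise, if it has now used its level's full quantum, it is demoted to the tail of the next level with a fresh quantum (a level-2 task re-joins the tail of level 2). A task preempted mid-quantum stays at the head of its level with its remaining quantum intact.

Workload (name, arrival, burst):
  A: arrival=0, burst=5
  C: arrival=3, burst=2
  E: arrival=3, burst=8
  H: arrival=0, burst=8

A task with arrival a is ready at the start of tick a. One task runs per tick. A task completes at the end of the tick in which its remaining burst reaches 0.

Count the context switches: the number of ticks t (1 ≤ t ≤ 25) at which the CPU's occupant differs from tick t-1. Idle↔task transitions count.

t=0: L0/L1/L2 = AH/-/- → run A
t=1: L0/L1/L2 = AH/-/- → run A
t=2: L0/L1/L2 = AH/-/- → run A
t=3: L0/L1/L2 = AHCE/-/- → run A
t=4: L0/L1/L2 = HCE/A/- → run H
t=5: L0/L1/L2 = HCE/A/- → run H
t=6: L0/L1/L2 = HCE/A/- → run H
t=7: L0/L1/L2 = HCE/A/- → run H
t=8: L0/L1/L2 = CE/AH/- → run C
t=9: L0/L1/L2 = CE/AH/- → run C
t=10: L0/L1/L2 = E/AH/- → run E
t=11: L0/L1/L2 = E/AH/- → run E
t=12: L0/L1/L2 = E/AH/- → run E
t=13: L0/L1/L2 = E/AH/- → run E
t=14: L0/L1/L2 = -/AHE/- → run A
t=15: L0/L1/L2 = -/HE/- → run H
t=16: L0/L1/L2 = -/HE/- → run H
t=17: L0/L1/L2 = -/HE/- → run H
t=18: L0/L1/L2 = -/HE/- → run H
t=19: L0/L1/L2 = -/E/- → run E
t=20: L0/L1/L2 = -/E/- → run E
t=21: L0/L1/L2 = -/E/- → run E
t=22: L0/L1/L2 = -/E/- → run E
t=23: (idle)
t=24: (idle)
t=25: (idle)

context switches = 7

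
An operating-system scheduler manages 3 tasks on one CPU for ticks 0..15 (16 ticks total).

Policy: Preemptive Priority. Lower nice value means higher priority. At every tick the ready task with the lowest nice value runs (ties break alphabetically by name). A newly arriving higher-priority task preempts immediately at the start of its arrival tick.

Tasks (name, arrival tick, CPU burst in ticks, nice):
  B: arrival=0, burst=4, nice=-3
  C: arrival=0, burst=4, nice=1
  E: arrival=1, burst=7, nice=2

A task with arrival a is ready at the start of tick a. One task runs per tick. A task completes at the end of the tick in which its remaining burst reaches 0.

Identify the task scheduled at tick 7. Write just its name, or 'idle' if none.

t=0: ready={B,C} → run B
t=1: ready={B,C,E} → run B
t=2: ready={B,C,E} → run B
t=3: ready={B,C,E} → run B
t=4: ready={C,E} → run C
t=5: ready={C,E} → run C
t=6: ready={C,E} → run C
t=7: ready={C,E} → run C
t=8: ready={E} → run E
t=9: ready={E} → run E
t=10: ready={E} → run E
t=11: ready={E} → run E
t=12: ready={E} → run E
t=13: ready={E} → run E
t=14: ready={E} → run E
t=15: (idle)

running at tick 7 = C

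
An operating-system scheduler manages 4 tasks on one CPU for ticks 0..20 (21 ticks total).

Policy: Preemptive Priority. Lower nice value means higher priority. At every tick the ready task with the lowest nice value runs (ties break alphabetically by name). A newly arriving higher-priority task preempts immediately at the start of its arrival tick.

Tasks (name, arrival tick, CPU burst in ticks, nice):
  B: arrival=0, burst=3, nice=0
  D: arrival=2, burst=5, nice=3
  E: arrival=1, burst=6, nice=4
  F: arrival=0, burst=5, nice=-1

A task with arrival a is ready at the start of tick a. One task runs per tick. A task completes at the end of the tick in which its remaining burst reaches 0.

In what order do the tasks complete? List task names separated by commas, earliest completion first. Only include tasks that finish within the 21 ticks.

t=0: ready={B,F} → run F
t=1: ready={B,E,F} → run F
t=2: ready={B,D,E,F} → run F
t=3: ready={B,D,E,F} → run F
t=4: ready={B,D,E,F} → run F
t=5: ready={B,D,E} → run B
t=6: ready={B,D,E} → run B
t=7: ready={B,D,E} → run B
t=8: ready={D,E} → run D
t=9: ready={D,E} → run D
t=10: ready={D,E} → run D
t=11: ready={D,E} → run D
t=12: ready={D,E} → run D
t=13: ready={E} → run E
t=14: ready={E} → run E
t=15: ready={E} → run E
t=16: ready={E} → run E
t=17: ready={E} → run E
t=18: ready={E} → run E
t=19: (idle)
t=20: (idle)

completion order = F, B, D, E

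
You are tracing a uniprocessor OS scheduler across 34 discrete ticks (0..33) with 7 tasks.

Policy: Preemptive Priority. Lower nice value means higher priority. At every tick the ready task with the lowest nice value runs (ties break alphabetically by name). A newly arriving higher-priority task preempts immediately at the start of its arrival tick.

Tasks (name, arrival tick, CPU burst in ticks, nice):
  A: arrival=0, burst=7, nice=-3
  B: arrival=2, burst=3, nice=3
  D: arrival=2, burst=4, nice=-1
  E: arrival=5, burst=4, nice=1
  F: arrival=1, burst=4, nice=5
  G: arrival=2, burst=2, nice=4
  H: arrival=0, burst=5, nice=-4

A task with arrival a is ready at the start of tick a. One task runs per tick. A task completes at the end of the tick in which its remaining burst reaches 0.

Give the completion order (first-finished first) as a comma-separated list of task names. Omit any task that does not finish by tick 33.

t=0: ready={A,H} → run H
t=1: ready={A,F,H} → run H
t=2: ready={A,B,D,F,G,H} → run H
t=3: ready={A,B,D,F,G,H} → run H
t=4: ready={A,B,D,F,G,H} → run H
t=5: ready={A,B,D,E,F,G} → run A
t=6: ready={A,B,D,E,F,G} → run A
t=7: ready={A,B,D,E,F,G} → run A
t=8: ready={A,B,D,E,F,G} → run A
t=9: ready={A,B,D,E,F,G} → run A
t=10: ready={A,B,D,E,F,G} → run A
t=11: ready={A,B,D,E,F,G} → run A
t=12: ready={B,D,E,F,G} → run D
t=13: ready={B,D,E,F,G} → run D
t=14: ready={B,D,E,F,G} → run D
t=15: ready={B,D,E,F,G} → run D
t=16: ready={B,E,F,G} → run E
t=17: ready={B,E,F,G} → run E
t=18: ready={B,E,F,G} → run E
t=19: ready={B,E,F,G} → run E
t=20: ready={B,F,G} → run B
t=21: ready={B,F,G} → run B
t=22: ready={B,F,G} → run B
t=23: ready={F,G} → run G
t=24: ready={F,G} → run G
t=25: ready={F} → run F
t=26: ready={F} → run F
t=27: ready={F} → run F
t=28: ready={F} → run F
t=29: (idle)
t=30: (idle)
t=31: (idle)
t=32: (idle)
t=33: (idle)

completion order = H, A, D, E, B, G, F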